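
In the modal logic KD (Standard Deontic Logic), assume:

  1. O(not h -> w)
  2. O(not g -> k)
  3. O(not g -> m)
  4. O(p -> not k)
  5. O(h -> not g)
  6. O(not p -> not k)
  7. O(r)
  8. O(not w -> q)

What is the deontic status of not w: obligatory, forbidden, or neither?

Premises 4 and 6 cover both cases: O(p -> not k) and O(not p -> not k). Since p ∨ not p is a tautology, O(not k) follows.
Premise 2, O(not g -> k), contraposes to O(not k -> g); with O(not k) we get O(g).
The contrapositive of premise 5 (O(h -> not g)) is O(g -> not h), and O(g) is already established, so O(not h).
Premise 1 is O(not h -> w); since O(not h), deontic closure gives O(w).
Premises 3, 7, 8 do not contribute to this derivation.
Thus O(w), which is F(not w): not w is forbidden.

Forbidden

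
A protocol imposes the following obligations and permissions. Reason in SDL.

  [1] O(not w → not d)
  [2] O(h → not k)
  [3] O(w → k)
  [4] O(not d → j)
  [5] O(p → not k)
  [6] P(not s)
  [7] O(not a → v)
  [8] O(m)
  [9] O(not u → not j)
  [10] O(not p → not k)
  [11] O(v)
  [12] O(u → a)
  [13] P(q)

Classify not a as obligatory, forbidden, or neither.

Forbidden

By case analysis on p: premise 5 gives O(p → not k) and premise 10 gives O(not p → not k), so O(not k) either way.
Premise 3, O(w → k), contraposes to O(not k → not w); with O(not k) we get O(not w).
Premise 1 is O(not w → not d); since O(not w), deontic closure gives O(not d).
From O(not d) and premise 4, O(not d → j), we obtain O(j).
The contrapositive of premise 9 (O(not u → not j)) is O(j → u), and O(j) is already established, so O(u).
Applying K to premise 12 (O(u → a)) and O(u) yields O(a).
Premises 2, 6, 7, 8, 11, 13 do not contribute to this derivation.
Thus O(a), which is F(not a): not a is forbidden.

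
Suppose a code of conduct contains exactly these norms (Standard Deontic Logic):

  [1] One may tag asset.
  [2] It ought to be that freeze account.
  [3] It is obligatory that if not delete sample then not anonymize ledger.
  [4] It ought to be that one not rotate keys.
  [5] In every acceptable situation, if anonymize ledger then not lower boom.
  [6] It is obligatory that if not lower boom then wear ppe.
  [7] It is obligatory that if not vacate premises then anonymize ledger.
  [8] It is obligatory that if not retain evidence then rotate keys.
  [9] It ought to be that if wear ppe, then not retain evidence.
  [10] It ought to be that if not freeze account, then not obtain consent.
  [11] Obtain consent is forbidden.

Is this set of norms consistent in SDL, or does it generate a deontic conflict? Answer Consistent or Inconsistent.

Premise 10 is O(¬freeze_account → ¬obtain_consent); even if O(¬obtain_consent) held, inferring O(¬freeze_account) would be affirming the consequent — invalid.
So O(¬freeze_account) is not derivable, and the apparent clash with O(freeze_account) does not arise.
A world satisfying every obligation exists (e.g. anonymize_ledger=false, delete_sample=false, freeze_account=true, lower_boom=true, obtain_consent=false, retain_evidence=true, rotate_keys=false, tag_asset=false, vacate_premises=true, wear_ppe=false); no atom is both obligatory and forbidden, so the set is consistent.

Consistent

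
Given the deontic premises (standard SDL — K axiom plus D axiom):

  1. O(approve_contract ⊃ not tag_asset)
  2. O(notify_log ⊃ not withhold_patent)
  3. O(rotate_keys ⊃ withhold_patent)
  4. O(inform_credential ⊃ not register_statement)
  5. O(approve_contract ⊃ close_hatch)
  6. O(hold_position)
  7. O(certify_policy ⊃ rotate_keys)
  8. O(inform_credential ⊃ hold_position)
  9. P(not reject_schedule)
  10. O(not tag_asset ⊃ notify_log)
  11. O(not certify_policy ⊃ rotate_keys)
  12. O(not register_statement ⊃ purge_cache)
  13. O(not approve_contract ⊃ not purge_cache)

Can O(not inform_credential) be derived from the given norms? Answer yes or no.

Yes

Premises 11 and 7 are O(not certify_policy ⊃ rotate_keys) and O(certify_policy ⊃ rotate_keys); every ideal world satisfies not certify_policy or certify_policy, so in either case rotate_keys holds — hence O(rotate_keys).
From O(rotate_keys) and premise 3, O(rotate_keys ⊃ withhold_patent), we obtain O(withhold_patent).
The contrapositive of premise 2 (O(notify_log ⊃ not withhold_patent)) is O(withhold_patent ⊃ not notify_log), and O(withhold_patent) is already established, so O(not notify_log).
Premise 10 is O(not tag_asset ⊃ notify_log); contrapositively O(not notify_log ⊃ tag_asset). Since O(not notify_log) holds, K gives O(tag_asset).
Premise 1 is O(approve_contract ⊃ not tag_asset); contrapositively O(tag_asset ⊃ not approve_contract). Since O(tag_asset) holds, K gives O(not approve_contract).
Applying K to premise 13 (O(not approve_contract ⊃ not purge_cache)) and O(not approve_contract) yields O(not purge_cache).
Premise 12, O(not register_statement ⊃ purge_cache), contraposes to O(not purge_cache ⊃ register_statement); with O(not purge_cache) we get O(register_statement).
Premise 4, O(inform_credential ⊃ not register_statement), contraposes to O(register_statement ⊃ not inform_credential); with O(register_statement) we get O(not inform_credential).
Premises 5, 6, 8, 9 do not contribute to this derivation.
So O(not inform_credential) follows.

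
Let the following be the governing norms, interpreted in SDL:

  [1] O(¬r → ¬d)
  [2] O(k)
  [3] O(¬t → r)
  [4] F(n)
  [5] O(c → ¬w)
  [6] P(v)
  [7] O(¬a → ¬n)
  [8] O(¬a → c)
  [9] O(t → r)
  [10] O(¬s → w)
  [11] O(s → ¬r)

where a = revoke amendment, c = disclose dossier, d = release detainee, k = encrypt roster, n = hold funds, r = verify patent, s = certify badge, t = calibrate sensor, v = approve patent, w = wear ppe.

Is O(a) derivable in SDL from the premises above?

Premises 9 and 3 cover both cases: O(t → r) and O(¬t → r). Since t ∨ ¬t is a tautology, O(r) follows.
Premise 11 is O(s → ¬r); contrapositively O(r → ¬s). Since O(r) holds, K gives O(¬s).
Applying K to premise 10 (O(¬s → w)) and O(¬s) yields O(w).
The contrapositive of premise 5 (O(c → ¬w)) is O(w → ¬c), and O(w) is already established, so O(¬c).
Premise 8, O(¬a → c), contraposes to O(¬c → a); with O(¬c) we get O(a).
Premises 1, 2, 4, 6, 7 do not contribute to this derivation.
So O(a) follows.

Yes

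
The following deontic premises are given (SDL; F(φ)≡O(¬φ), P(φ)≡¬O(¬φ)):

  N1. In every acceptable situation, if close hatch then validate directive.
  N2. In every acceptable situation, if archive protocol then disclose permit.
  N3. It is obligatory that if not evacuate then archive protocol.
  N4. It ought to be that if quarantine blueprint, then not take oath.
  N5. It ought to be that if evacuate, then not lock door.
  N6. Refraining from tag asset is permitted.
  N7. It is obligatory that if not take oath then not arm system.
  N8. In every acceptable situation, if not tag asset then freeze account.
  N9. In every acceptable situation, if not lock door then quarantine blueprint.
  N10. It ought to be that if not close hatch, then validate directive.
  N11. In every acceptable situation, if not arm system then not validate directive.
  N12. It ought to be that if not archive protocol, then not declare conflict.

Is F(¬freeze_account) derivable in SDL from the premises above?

No

Premise 8 is O(¬tag_asset → freeze_account), but O(¬tag_asset) is not derivable from the premises (the permission P(¬tag_asset) asserts only ¬O(tag_asset), not O(¬tag_asset)), so it does not yield O(freeze_account).
No other premise forces O(freeze_account). An ideal world satisfying every premise can still have ¬freeze_account true, so F(¬freeze_account) is not derivable.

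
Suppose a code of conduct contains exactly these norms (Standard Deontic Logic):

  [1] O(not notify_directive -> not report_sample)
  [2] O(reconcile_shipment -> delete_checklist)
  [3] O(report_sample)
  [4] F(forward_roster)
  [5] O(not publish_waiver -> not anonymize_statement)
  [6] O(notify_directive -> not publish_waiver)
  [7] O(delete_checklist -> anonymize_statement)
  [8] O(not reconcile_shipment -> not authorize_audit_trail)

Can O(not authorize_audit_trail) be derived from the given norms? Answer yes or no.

From premise 3 we have O(report_sample).
The contrapositive of premise 1 (O(not notify_directive -> not report_sample)) is O(report_sample -> notify_directive), and O(report_sample) is already established, so O(notify_directive).
Premise 6 is O(notify_directive -> not publish_waiver); since O(notify_directive), deontic closure gives O(not publish_waiver).
From O(not publish_waiver) and premise 5, O(not publish_waiver -> not anonymize_statement), we obtain O(not anonymize_statement).
Premise 7, O(delete_checklist -> anonymize_statement), contraposes to O(not anonymize_statement -> not delete_checklist); with O(not anonymize_statement) we get O(not delete_checklist).
The contrapositive of premise 2 (O(reconcile_shipment -> delete_checklist)) is O(not delete_checklist -> not reconcile_shipment), and O(not delete_checklist) is already established, so O(not reconcile_shipment).
Premise 8 is O(not reconcile_shipment -> not authorize_audit_trail); since O(not reconcile_shipment), deontic closure gives O(not authorize_audit_trail).
Premise 4 does not contribute to this derivation.
So O(not authorize_audit_trail) follows.

Yes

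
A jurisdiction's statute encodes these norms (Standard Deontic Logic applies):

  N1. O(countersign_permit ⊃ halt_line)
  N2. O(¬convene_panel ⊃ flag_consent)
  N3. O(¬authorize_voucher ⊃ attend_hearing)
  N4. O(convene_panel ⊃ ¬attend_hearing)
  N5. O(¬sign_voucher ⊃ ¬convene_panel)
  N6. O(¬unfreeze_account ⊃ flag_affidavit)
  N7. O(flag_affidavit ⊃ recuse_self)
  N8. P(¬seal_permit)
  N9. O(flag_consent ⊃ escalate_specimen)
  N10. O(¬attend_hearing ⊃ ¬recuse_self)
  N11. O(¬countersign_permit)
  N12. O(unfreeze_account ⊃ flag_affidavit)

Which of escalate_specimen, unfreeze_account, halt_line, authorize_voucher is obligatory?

By case analysis on unfreeze_account: premise 12 gives O(unfreeze_account ⊃ flag_affidavit) and premise 6 gives O(¬unfreeze_account ⊃ flag_affidavit), so O(flag_affidavit) either way.
Applying K to premise 7 (O(flag_affidavit ⊃ recuse_self)) and O(flag_affidavit) yields O(recuse_self).
Premise 10, O(¬attend_hearing ⊃ ¬recuse_self), contraposes to O(recuse_self ⊃ attend_hearing); with O(recuse_self) we get O(attend_hearing).
Premise 4, O(convene_panel ⊃ ¬attend_hearing), contraposes to O(attend_hearing ⊃ ¬convene_panel); with O(attend_hearing) we get O(¬convene_panel).
Premise 2 is O(¬convene_panel ⊃ flag_consent); since O(¬convene_panel), deontic closure gives O(flag_consent).
Premise 9 is O(flag_consent ⊃ escalate_specimen); since O(flag_consent), deontic closure gives O(escalate_specimen).
So O(escalate_specimen) holds — escalate_specimen is obligatory. None of the other listed options is made obligatory by any chain of premises.

escalate_specimen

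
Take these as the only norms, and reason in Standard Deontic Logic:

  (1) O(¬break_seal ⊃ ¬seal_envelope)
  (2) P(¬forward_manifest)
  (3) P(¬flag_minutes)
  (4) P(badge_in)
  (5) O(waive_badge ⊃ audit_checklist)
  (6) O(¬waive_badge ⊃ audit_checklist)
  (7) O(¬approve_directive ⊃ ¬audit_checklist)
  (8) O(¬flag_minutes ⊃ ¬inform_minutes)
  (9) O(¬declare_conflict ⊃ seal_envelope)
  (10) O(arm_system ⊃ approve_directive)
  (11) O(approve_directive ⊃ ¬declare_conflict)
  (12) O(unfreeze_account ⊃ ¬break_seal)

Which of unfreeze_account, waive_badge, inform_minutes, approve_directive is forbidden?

unfreeze_account

Premises 6 and 5 are O(¬waive_badge ⊃ audit_checklist) and O(waive_badge ⊃ audit_checklist); every ideal world satisfies ¬waive_badge or waive_badge, so in either case audit_checklist holds — hence O(audit_checklist).
The contrapositive of premise 7 (O(¬approve_directive ⊃ ¬audit_checklist)) is O(audit_checklist ⊃ approve_directive), and O(audit_checklist) is already established, so O(approve_directive).
Applying K to premise 11 (O(approve_directive ⊃ ¬declare_conflict)) and O(approve_directive) yields O(¬declare_conflict).
From O(¬declare_conflict) and premise 9, O(¬declare_conflict ⊃ seal_envelope), we obtain O(seal_envelope).
Premise 1 is O(¬break_seal ⊃ ¬seal_envelope); contrapositively O(seal_envelope ⊃ break_seal). Since O(seal_envelope) holds, K gives O(break_seal).
Premise 12 is O(unfreeze_account ⊃ ¬break_seal); contrapositively O(break_seal ⊃ ¬unfreeze_account). Since O(break_seal) holds, K gives O(¬unfreeze_account).
So O(¬unfreeze_account) holds, i.e. unfreeze_account is forbidden. None of the other listed options is forbidden under the premises.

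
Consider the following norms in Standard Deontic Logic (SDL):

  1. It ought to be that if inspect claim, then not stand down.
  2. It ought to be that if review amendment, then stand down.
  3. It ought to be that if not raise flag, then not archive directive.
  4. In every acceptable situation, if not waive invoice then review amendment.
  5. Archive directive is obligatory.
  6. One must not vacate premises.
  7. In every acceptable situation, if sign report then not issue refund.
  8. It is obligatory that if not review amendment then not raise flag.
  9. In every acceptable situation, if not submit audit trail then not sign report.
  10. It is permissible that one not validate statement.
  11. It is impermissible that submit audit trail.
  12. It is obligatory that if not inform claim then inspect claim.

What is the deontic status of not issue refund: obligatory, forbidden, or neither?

Neither

Premise 7 is O(sign_report → ¬issue_refund), but O(sign_report) is not derivable from the premises, so it does not yield O(¬issue_refund).
No premise or chain of K-axiom applications forces O(¬issue_refund), and none forces O(issue_refund). So ¬issue_refund is neither obligatory nor forbidden under these norms.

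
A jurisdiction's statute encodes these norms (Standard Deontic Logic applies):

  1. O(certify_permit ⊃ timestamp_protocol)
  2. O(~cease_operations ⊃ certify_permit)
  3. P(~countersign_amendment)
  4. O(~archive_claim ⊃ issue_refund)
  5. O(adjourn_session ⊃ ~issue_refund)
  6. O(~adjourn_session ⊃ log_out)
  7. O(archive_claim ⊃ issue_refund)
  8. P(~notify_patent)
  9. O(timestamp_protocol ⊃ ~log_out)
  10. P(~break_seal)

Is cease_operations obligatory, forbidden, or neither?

Obligatory

Premises 4 and 7 are O(~archive_claim ⊃ issue_refund) and O(archive_claim ⊃ issue_refund); every ideal world satisfies ~archive_claim or archive_claim, so in either case issue_refund holds — hence O(issue_refund).
Premise 5 is O(adjourn_session ⊃ ~issue_refund); contrapositively O(issue_refund ⊃ ~adjourn_session). Since O(issue_refund) holds, K gives O(~adjourn_session).
With premise 6, O(~adjourn_session ⊃ log_out), the K-axiom yields O(log_out).
Premise 9, O(timestamp_protocol ⊃ ~log_out), contraposes to O(log_out ⊃ ~timestamp_protocol); with O(log_out) we get O(~timestamp_protocol).
Premise 1 is O(certify_permit ⊃ timestamp_protocol); contrapositively O(~timestamp_protocol ⊃ ~certify_permit). Since O(~timestamp_protocol) holds, K gives O(~certify_permit).
Premise 2 is O(~cease_operations ⊃ certify_permit); contrapositively O(~certify_permit ⊃ cease_operations). Since O(~certify_permit) holds, K gives O(cease_operations).
Premises 3, 8, 10 do not contribute to this derivation.
Hence cease_operations is obligatory.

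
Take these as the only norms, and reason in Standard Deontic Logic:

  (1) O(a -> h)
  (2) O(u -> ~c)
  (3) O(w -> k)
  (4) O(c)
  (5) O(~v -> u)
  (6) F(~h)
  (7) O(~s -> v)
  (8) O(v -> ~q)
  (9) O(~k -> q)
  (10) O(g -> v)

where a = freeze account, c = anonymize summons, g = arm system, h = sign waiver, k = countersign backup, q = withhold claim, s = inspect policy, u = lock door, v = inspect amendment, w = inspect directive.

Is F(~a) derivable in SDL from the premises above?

Premise 1 is O(a -> h); even if O(h) held, inferring O(a) would be affirming the consequent — invalid.
No other premise forces O(a). An ideal world satisfying every premise can still have ~a true, so F(~a) is not derivable.

No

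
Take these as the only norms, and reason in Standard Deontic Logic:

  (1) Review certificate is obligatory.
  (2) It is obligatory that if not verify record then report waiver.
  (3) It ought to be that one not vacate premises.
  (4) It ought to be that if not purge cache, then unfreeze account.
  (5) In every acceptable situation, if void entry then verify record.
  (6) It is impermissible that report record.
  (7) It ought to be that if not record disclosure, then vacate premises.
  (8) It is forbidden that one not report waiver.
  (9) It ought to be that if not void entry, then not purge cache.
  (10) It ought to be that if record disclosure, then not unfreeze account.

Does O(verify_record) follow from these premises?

Yes

From premise 3 we have O(¬vacate_premises).
The contrapositive of premise 7 (O(¬record_disclosure → vacate_premises)) is O(¬vacate_premises → record_disclosure), and O(¬vacate_premises) is already established, so O(record_disclosure).
Applying K to premise 10 (O(record_disclosure → ¬unfreeze_account)) and O(record_disclosure) yields O(¬unfreeze_account).
The contrapositive of premise 4 (O(¬purge_cache → unfreeze_account)) is O(¬unfreeze_account → purge_cache), and O(¬unfreeze_account) is already established, so O(purge_cache).
Premise 9 is O(¬void_entry → ¬purge_cache); contrapositively O(purge_cache → void_entry). Since O(purge_cache) holds, K gives O(void_entry).
With premise 5, O(void_entry → verify_record), the K-axiom yields O(verify_record).
Premises 1, 2, 6, 8 do not contribute to this derivation.
So O(verify_record) follows.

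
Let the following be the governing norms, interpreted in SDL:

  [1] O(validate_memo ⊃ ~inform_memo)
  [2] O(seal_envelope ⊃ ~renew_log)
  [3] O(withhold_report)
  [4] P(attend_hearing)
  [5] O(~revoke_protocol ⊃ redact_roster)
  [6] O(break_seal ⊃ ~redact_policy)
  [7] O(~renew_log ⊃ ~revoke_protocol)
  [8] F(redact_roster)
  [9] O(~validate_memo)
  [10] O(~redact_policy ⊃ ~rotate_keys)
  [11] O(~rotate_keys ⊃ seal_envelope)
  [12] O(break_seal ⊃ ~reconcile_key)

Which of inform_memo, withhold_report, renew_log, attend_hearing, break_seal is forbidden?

F(redact_roster) at premise 8 means O(~redact_roster).
Premise 5 is O(~revoke_protocol ⊃ redact_roster); contrapositively O(~redact_roster ⊃ revoke_protocol). Since O(~redact_roster) holds, K gives O(revoke_protocol).
The contrapositive of premise 7 (O(~renew_log ⊃ ~revoke_protocol)) is O(revoke_protocol ⊃ renew_log), and O(revoke_protocol) is already established, so O(renew_log).
The contrapositive of premise 2 (O(seal_envelope ⊃ ~renew_log)) is O(renew_log ⊃ ~seal_envelope), and O(renew_log) is already established, so O(~seal_envelope).
Premise 11 is O(~rotate_keys ⊃ seal_envelope); contrapositively O(~seal_envelope ⊃ rotate_keys). Since O(~seal_envelope) holds, K gives O(rotate_keys).
Premise 10, O(~redact_policy ⊃ ~rotate_keys), contraposes to O(rotate_keys ⊃ redact_policy); with O(rotate_keys) we get O(redact_policy).
Premise 6, O(break_seal ⊃ ~redact_policy), contraposes to O(redact_policy ⊃ ~break_seal); with O(redact_policy) we get O(~break_seal).
So O(~break_seal) holds, i.e. break_seal is forbidden. None of the other listed options is forbidden under the premises.

break_seal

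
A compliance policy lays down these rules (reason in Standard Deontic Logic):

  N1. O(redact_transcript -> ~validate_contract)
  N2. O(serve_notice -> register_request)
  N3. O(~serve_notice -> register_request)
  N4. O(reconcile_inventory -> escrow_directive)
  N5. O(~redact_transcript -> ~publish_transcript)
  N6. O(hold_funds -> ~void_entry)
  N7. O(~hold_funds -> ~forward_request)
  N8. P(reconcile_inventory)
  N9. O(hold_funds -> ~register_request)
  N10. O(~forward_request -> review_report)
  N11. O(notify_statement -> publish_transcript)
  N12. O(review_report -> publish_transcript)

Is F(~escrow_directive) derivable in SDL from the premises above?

No

Premise 4 is O(reconcile_inventory -> escrow_directive), but O(reconcile_inventory) is not derivable from the premises (the permission P(reconcile_inventory) asserts only ~O(~reconcile_inventory), not O(reconcile_inventory)), so it does not yield O(escrow_directive).
No other premise forces O(escrow_directive). An ideal world satisfying every premise can still have ~escrow_directive true, so F(~escrow_directive) is not derivable.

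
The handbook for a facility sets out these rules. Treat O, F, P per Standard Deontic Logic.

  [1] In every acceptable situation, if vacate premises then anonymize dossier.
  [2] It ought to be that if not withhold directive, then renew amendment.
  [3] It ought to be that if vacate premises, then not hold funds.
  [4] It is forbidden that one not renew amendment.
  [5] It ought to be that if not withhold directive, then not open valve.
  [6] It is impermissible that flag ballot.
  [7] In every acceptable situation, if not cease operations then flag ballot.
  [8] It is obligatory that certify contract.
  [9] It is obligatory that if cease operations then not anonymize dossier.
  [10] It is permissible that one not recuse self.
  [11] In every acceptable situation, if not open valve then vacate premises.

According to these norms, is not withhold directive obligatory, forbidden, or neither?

Premise 6 is F(flag_ballot), i.e. O(¬flag_ballot).
Premise 7 is O(¬cease_operations → flag_ballot); contrapositively O(¬flag_ballot → cease_operations). Since O(¬flag_ballot) holds, K gives O(cease_operations).
Applying K to premise 9 (O(cease_operations → ¬anonymize_dossier)) and O(cease_operations) yields O(¬anonymize_dossier).
Premise 1 is O(vacate_premises → anonymize_dossier); contrapositively O(¬anonymize_dossier → ¬vacate_premises). Since O(¬anonymize_dossier) holds, K gives O(¬vacate_premises).
The contrapositive of premise 11 (O(¬open_valve → vacate_premises)) is O(¬vacate_premises → open_valve), and O(¬vacate_premises) is already established, so O(open_valve).
The contrapositive of premise 5 (O(¬withhold_directive → ¬open_valve)) is O(open_valve → withhold_directive), and O(open_valve) is already established, so O(withhold_directive).
Premises 2, 3, 4, 8, 10 do not contribute to this derivation.
Thus O(withhold_directive), which is F(¬withhold_directive): ¬withhold_directive is forbidden.

Forbidden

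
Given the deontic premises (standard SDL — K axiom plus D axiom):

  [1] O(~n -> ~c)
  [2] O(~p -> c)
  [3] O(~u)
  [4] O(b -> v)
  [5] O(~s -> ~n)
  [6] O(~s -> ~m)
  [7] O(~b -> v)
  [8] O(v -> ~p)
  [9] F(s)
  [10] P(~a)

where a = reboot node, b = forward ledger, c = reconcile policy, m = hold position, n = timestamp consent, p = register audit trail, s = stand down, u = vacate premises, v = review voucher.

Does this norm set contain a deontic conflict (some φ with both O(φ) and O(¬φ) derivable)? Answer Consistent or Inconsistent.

Premises 4 and 7 are O(b -> v) and O(~b -> v); every ideal world satisfies b or ~b, so in either case v holds — hence O(v).
With premise 8, O(v -> ~p), the K-axiom yields O(~p).
Premise 2 is O(~p -> c); since O(~p), deontic closure gives O(c).
The contrapositive of premise 1 (O(~n -> ~c)) is O(c -> n), and O(c) is already established, so O(n).
Premise 5 is O(~s -> ~n); contrapositively O(n -> s). Since O(n) holds, K gives O(s).
But premise 9, F(s), means O(~s).
We now have both O(s) and O(~s) — s is simultaneously obligatory and forbidden, violating the D-axiom.

Inconsistent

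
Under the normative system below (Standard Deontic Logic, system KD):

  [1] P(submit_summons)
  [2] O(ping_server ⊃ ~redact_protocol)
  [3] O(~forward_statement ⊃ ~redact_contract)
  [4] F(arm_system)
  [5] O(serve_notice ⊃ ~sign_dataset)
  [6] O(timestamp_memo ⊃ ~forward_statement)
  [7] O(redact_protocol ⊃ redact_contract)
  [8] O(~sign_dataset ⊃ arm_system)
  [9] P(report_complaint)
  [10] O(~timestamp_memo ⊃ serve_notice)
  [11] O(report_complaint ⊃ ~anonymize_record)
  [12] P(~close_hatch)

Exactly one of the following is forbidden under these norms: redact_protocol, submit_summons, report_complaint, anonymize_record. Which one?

Premise 4, F(arm_system), is equivalent to O(~arm_system).
Premise 8, O(~sign_dataset ⊃ arm_system), contraposes to O(~arm_system ⊃ sign_dataset); with O(~arm_system) we get O(sign_dataset).
The contrapositive of premise 5 (O(serve_notice ⊃ ~sign_dataset)) is O(sign_dataset ⊃ ~serve_notice), and O(sign_dataset) is already established, so O(~serve_notice).
Premise 10, O(~timestamp_memo ⊃ serve_notice), contraposes to O(~serve_notice ⊃ timestamp_memo); with O(~serve_notice) we get O(timestamp_memo).
Applying K to premise 6 (O(timestamp_memo ⊃ ~forward_statement)) and O(timestamp_memo) yields O(~forward_statement).
Premise 3 is O(~forward_statement ⊃ ~redact_contract); since O(~forward_statement), deontic closure gives O(~redact_contract).
The contrapositive of premise 7 (O(redact_protocol ⊃ redact_contract)) is O(~redact_contract ⊃ ~redact_protocol), and O(~redact_contract) is already established, so O(~redact_protocol).
So O(~redact_protocol) holds, i.e. redact_protocol is forbidden. None of the other listed options is forbidden under the premises.

redact_protocol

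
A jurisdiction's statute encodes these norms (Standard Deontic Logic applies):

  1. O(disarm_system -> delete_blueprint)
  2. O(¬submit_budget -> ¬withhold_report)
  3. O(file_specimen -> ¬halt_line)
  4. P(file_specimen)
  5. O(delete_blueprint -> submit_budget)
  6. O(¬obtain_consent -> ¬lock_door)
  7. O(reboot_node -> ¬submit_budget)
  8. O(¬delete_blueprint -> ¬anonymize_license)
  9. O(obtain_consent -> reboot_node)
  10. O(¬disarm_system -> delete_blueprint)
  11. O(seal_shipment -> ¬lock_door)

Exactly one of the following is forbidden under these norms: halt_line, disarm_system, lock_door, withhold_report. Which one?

lock_door

Premises 10 and 1 cover both cases: O(¬disarm_system -> delete_blueprint) and O(disarm_system -> delete_blueprint). Since ¬disarm_system ∨ disarm_system is a tautology, O(delete_blueprint) follows.
With premise 5, O(delete_blueprint -> submit_budget), the K-axiom yields O(submit_budget).
Premise 7, O(reboot_node -> ¬submit_budget), contraposes to O(submit_budget -> ¬reboot_node); with O(submit_budget) we get O(¬reboot_node).
Premise 9 is O(obtain_consent -> reboot_node); contrapositively O(¬reboot_node -> ¬obtain_consent). Since O(¬reboot_node) holds, K gives O(¬obtain_consent).
With premise 6, O(¬obtain_consent -> ¬lock_door), the K-axiom yields O(¬lock_door).
So O(¬lock_door) holds, i.e. lock_door is forbidden. None of the other listed options is forbidden under the premises.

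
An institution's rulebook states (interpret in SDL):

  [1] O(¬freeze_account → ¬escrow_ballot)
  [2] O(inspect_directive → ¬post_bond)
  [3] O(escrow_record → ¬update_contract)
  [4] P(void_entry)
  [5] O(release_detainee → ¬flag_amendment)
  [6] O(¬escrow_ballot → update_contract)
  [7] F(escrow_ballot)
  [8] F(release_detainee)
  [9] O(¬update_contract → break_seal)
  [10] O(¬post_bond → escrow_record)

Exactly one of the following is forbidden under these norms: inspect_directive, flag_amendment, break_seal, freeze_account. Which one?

inspect_directive

F(escrow_ballot) at premise 7 means O(¬escrow_ballot).
Premise 6 is O(¬escrow_ballot → update_contract); since O(¬escrow_ballot), deontic closure gives O(update_contract).
Premise 3 is O(escrow_record → ¬update_contract); contrapositively O(update_contract → ¬escrow_record). Since O(update_contract) holds, K gives O(¬escrow_record).
The contrapositive of premise 10 (O(¬post_bond → escrow_record)) is O(¬escrow_record → post_bond), and O(¬escrow_record) is already established, so O(post_bond).
Premise 2 is O(inspect_directive → ¬post_bond); contrapositively O(post_bond → ¬inspect_directive). Since O(post_bond) holds, K gives O(¬inspect_directive).
So O(¬inspect_directive) holds, i.e. inspect_directive is forbidden. None of the other listed options is forbidden under the premises.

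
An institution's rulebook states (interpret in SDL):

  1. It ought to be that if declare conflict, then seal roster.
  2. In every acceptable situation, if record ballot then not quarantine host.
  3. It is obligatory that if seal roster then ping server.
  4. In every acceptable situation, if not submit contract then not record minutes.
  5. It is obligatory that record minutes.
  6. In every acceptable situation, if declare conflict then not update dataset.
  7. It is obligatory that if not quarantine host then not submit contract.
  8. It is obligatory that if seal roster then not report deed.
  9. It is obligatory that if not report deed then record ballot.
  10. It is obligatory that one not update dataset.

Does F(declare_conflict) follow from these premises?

Premise 5 gives O(record_minutes).
Premise 4, O(¬submit_contract → ¬record_minutes), contraposes to O(record_minutes → submit_contract); with O(record_minutes) we get O(submit_contract).
Premise 7 is O(¬quarantine_host → ¬submit_contract); contrapositively O(submit_contract → quarantine_host). Since O(submit_contract) holds, K gives O(quarantine_host).
The contrapositive of premise 2 (O(record_ballot → ¬quarantine_host)) is O(quarantine_host → ¬record_ballot), and O(quarantine_host) is already established, so O(¬record_ballot).
Premise 9 is O(¬report_deed → record_ballot); contrapositively O(¬record_ballot → report_deed). Since O(¬record_ballot) holds, K gives O(report_deed).
The contrapositive of premise 8 (O(seal_roster → ¬report_deed)) is O(report_deed → ¬seal_roster), and O(report_deed) is already established, so O(¬seal_roster).
The contrapositive of premise 1 (O(declare_conflict → seal_roster)) is O(¬seal_roster → ¬declare_conflict), and O(¬seal_roster) is already established, so O(¬declare_conflict).
Premises 3, 6, 10 do not contribute to this derivation.
So O(¬declare_conflict) holds, i.e. F(declare_conflict). The claim follows.

Yes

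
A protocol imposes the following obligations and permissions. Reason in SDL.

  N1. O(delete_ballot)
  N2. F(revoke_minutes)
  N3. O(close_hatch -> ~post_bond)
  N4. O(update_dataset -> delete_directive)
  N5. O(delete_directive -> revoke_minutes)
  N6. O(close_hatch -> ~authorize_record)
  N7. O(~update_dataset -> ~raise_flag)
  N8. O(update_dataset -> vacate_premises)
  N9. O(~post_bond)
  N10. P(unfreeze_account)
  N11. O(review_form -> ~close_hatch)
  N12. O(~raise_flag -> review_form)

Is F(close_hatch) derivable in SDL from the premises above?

F(revoke_minutes) at premise 2 means O(~revoke_minutes).
The contrapositive of premise 5 (O(delete_directive -> revoke_minutes)) is O(~revoke_minutes -> ~delete_directive), and O(~revoke_minutes) is already established, so O(~delete_directive).
The contrapositive of premise 4 (O(update_dataset -> delete_directive)) is O(~delete_directive -> ~update_dataset), and O(~delete_directive) is already established, so O(~update_dataset).
With premise 7, O(~update_dataset -> ~raise_flag), the K-axiom yields O(~raise_flag).
Premise 12 is O(~raise_flag -> review_form); since O(~raise_flag), deontic closure gives O(review_form).
With premise 11, O(review_form -> ~close_hatch), the K-axiom yields O(~close_hatch).
Premises 1, 3, 6, 8, 9, 10 do not contribute to this derivation.
So O(~close_hatch) holds, i.e. F(close_hatch). The claim follows.

Yes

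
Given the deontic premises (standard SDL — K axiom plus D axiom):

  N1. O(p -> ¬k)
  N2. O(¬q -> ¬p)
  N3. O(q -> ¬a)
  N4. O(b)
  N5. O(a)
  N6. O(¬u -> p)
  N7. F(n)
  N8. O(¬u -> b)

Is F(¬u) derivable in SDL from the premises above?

Yes

Premise 5 gives O(a).
Premise 3, O(q -> ¬a), contraposes to O(a -> ¬q); with O(a) we get O(¬q).
Premise 2 is O(¬q -> ¬p); since O(¬q), deontic closure gives O(¬p).
Premise 6, O(¬u -> p), contraposes to O(¬p -> u); with O(¬p) we get O(u).
Premises 1, 4, 7, 8 do not contribute to this derivation.
So O(u) holds, i.e. F(¬u). The claim follows.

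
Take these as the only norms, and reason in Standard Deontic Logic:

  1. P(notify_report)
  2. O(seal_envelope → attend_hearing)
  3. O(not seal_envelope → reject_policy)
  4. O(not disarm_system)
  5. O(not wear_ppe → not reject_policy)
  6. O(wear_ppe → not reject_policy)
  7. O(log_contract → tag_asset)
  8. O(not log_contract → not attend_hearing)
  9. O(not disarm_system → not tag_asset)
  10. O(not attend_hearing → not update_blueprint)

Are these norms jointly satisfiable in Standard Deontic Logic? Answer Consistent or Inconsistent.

Inconsistent

Premises 6 and 5 cover both cases: O(wear_ppe → not reject_policy) and O(not wear_ppe → not reject_policy). Since wear_ppe ∨ not wear_ppe is a tautology, O(not reject_policy) follows.
Premise 3 is O(not seal_envelope → reject_policy); contrapositively O(not reject_policy → seal_envelope). Since O(not reject_policy) holds, K gives O(seal_envelope).
From O(seal_envelope) and premise 2, O(seal_envelope → attend_hearing), we obtain O(attend_hearing).
The contrapositive of premise 8 (O(not log_contract → not attend_hearing)) is O(attend_hearing → log_contract), and O(attend_hearing) is already established, so O(log_contract).
Applying K to premise 7 (O(log_contract → tag_asset)) and O(log_contract) yields O(tag_asset).
Premise 9, O(not disarm_system → not tag_asset), contraposes to O(tag_asset → disarm_system); with O(tag_asset) we get O(disarm_system).
However, premise 4 gives O(not disarm_system).
We now have both O(disarm_system) and O(not disarm_system) — disarm_system is simultaneously obligatory and forbidden, violating the D-axiom.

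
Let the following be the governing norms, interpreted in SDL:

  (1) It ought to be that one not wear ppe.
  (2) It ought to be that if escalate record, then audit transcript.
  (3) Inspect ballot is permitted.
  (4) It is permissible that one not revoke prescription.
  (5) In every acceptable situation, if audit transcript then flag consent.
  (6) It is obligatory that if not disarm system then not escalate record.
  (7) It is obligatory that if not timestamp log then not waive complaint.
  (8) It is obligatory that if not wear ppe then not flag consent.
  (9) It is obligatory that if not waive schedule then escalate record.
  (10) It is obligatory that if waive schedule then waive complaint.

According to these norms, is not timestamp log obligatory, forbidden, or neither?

Forbidden

Premise 1 gives O(¬wear_ppe).
With premise 8, O(¬wear_ppe → ¬flag_consent), the K-axiom yields O(¬flag_consent).
Premise 5, O(audit_transcript → flag_consent), contraposes to O(¬flag_consent → ¬audit_transcript); with O(¬flag_consent) we get O(¬audit_transcript).
The contrapositive of premise 2 (O(escalate_record → audit_transcript)) is O(¬audit_transcript → ¬escalate_record), and O(¬audit_transcript) is already established, so O(¬escalate_record).
Premise 9 is O(¬waive_schedule → escalate_record); contrapositively O(¬escalate_record → waive_schedule). Since O(¬escalate_record) holds, K gives O(waive_schedule).
Premise 10 is O(waive_schedule → waive_complaint); since O(waive_schedule), deontic closure gives O(waive_complaint).
Premise 7, O(¬timestamp_log → ¬waive_complaint), contraposes to O(waive_complaint → timestamp_log); with O(waive_complaint) we get O(timestamp_log).
Premises 3, 4, 6 do not contribute to this derivation.
Thus O(timestamp_log), which is F(¬timestamp_log): ¬timestamp_log is forbidden.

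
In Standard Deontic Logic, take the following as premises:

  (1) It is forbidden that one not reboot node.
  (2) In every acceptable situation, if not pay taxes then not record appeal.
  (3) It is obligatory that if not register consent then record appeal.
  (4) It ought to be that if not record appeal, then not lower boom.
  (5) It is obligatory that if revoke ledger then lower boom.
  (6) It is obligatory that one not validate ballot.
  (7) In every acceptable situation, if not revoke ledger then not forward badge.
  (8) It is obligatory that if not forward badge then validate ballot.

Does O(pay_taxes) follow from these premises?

Yes

From premise 6 we have O(¬validate_ballot).
Premise 8 is O(¬forward_badge → validate_ballot); contrapositively O(¬validate_ballot → forward_badge). Since O(¬validate_ballot) holds, K gives O(forward_badge).
The contrapositive of premise 7 (O(¬revoke_ledger → ¬forward_badge)) is O(forward_badge → revoke_ledger), and O(forward_badge) is already established, so O(revoke_ledger).
Premise 5 is O(revoke_ledger → lower_boom); since O(revoke_ledger), deontic closure gives O(lower_boom).
Premise 4 is O(¬record_appeal → ¬lower_boom); contrapositively O(lower_boom → record_appeal). Since O(lower_boom) holds, K gives O(record_appeal).
The contrapositive of premise 2 (O(¬pay_taxes → ¬record_appeal)) is O(record_appeal → pay_taxes), and O(record_appeal) is already established, so O(pay_taxes).
Premises 1, 3 do not contribute to this derivation.
So O(pay_taxes) follows.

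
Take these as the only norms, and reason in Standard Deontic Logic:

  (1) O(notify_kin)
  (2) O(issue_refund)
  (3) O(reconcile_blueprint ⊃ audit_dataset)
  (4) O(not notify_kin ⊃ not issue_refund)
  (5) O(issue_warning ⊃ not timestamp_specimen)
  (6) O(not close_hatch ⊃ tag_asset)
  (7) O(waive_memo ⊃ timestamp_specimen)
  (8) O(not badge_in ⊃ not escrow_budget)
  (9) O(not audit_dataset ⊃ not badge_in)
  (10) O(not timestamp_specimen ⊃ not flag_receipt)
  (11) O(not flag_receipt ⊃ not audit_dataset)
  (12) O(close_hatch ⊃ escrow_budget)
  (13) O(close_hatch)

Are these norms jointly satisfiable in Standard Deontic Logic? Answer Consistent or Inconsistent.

Premise 4 is O(not notify_kin ⊃ not issue_refund), but O(not notify_kin) is not derivable from the premises, so it does not yield O(not issue_refund).
So O(not issue_refund) is not derivable, and the apparent clash with O(issue_refund) does not arise.
A world satisfying every obligation exists (e.g. audit_dataset=true, badge_in=true, close_hatch=true, escrow_budget=true, flag_receipt=true, issue_refund=true, issue_warning=false, notify_kin=true, reconcile_blueprint=false, tag_asset=false, timestamp_specimen=true, waive_memo=false); no atom is both obligatory and forbidden, so the set is consistent.

Consistent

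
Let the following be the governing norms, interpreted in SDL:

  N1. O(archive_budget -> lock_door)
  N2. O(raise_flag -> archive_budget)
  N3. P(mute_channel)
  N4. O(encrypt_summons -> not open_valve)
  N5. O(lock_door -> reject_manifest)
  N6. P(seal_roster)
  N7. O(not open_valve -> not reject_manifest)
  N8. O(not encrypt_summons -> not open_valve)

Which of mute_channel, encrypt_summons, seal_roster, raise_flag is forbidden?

Premises 8 and 4 are O(not encrypt_summons -> not open_valve) and O(encrypt_summons -> not open_valve); every ideal world satisfies not encrypt_summons or encrypt_summons, so in either case not open_valve holds — hence O(not open_valve).
Applying K to premise 7 (O(not open_valve -> not reject_manifest)) and O(not open_valve) yields O(not reject_manifest).
Premise 5, O(lock_door -> reject_manifest), contraposes to O(not reject_manifest -> not lock_door); with O(not reject_manifest) we get O(not lock_door).
The contrapositive of premise 1 (O(archive_budget -> lock_door)) is O(not lock_door -> not archive_budget), and O(not lock_door) is already established, so O(not archive_budget).
Premise 2 is O(raise_flag -> archive_budget); contrapositively O(not archive_budget -> not raise_flag). Since O(not archive_budget) holds, K gives O(not raise_flag).
So O(not raise_flag) holds, i.e. raise_flag is forbidden. None of the other listed options is forbidden under the premises.

raise_flag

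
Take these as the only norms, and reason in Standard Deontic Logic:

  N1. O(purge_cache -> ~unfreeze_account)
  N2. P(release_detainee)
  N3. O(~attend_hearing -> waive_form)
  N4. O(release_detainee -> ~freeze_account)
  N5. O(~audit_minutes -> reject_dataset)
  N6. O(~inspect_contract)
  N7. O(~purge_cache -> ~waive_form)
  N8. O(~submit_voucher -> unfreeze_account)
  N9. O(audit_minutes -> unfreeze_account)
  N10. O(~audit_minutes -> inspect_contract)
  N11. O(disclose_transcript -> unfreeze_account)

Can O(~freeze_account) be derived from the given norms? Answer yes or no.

No

Premise 4 is O(release_detainee -> ~freeze_account), but O(release_detainee) is not derivable from the premises (the permission P(release_detainee) asserts only ~O(~release_detainee), not O(release_detainee)), so it does not yield O(~freeze_account).
No other premise forces O(~freeze_account). An ideal world satisfying every premise can still have ~freeze_account false, so O(~freeze_account) is not derivable.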